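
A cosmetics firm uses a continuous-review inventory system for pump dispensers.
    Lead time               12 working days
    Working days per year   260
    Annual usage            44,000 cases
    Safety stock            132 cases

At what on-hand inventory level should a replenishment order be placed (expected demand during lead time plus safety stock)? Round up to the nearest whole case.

Daily demand d = 44,000 / 260 = 169.231 cases/day
Demand during lead time = 169.231 × 12 = 2,030.77
Reorder point = 2,030.77 + 132 = 2,162.77 → round up

2,163 cases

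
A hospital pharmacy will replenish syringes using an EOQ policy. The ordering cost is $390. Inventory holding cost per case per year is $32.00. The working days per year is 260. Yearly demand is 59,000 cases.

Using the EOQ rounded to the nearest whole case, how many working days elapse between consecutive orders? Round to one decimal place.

5.3 days

EOQ = √(2DS/H) = √(2 × 59,000 × 390 / 32)
    = √(1,438,125.00) ≈ 1,199.22 → Q = 1,199 cases
T = Q/D × 260 days = 1,199/59,000 × 260 = 5.284 days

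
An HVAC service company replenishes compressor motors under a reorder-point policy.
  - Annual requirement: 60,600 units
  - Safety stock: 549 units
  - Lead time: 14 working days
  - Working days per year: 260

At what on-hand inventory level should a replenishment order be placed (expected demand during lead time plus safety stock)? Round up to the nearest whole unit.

3,813 units

Daily demand d = 60,600 / 260 = 233.077 units/day
Demand during lead time = 233.077 × 14 = 3,263.08
Reorder point = 3,263.08 + 549 = 3,812.08 → round up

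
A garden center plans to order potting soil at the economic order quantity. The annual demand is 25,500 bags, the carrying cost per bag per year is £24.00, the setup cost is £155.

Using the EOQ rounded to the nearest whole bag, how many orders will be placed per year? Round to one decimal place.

44.4 orders per year

EOQ = √(2DS/H) = √(2 × 25,500 × 155 / 24)
    = √(329,375.00) ≈ 573.91 → Q = 574
Orders per year = D/Q = 25,500 / 574 = 44.425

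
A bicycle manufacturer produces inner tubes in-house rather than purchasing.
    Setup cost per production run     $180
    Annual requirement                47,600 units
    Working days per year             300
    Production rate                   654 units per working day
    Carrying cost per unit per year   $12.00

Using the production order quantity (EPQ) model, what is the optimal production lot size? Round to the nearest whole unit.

1,373 units

d = 47,600/300 = 158.6667 units/day;  effective holding cost H(1 − d/p) = 12·(1 − 158.6667/654) = 9.08869
Q* = √(2DS / H_eff) = √(2·47,600·180 / 9.08869) ≈ 1,373.11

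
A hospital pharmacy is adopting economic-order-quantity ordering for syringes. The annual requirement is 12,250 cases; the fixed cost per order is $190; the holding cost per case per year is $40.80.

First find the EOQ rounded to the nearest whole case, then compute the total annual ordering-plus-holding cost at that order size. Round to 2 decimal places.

Optimal lot size Q* = (2 × 12,250 × $190 / $40.8)^½ ≈ 337.78 → Q = 338 cases
Annual ordering cost = (D/Q)·S = (12,250/338) × 190 = $6,886.09
Annual holding cost  = (Q/2)·H = (338/2) × 40.8 = $6,895.20
Total = $6,886.09 + $6,895.20 = $13,781.29

$13,781.29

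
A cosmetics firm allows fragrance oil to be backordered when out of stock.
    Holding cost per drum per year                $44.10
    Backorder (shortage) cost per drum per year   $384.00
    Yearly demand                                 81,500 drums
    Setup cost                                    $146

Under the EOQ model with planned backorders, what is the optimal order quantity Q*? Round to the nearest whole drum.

Basic EOQ = √(2·81,500·146/44.1) = 734.600
Backorder adjustment √((H+b)/b) = √((44.1+384)/384) = 1.0559
Q* = 734.600 × 1.0559 ≈ 775.64

776 drums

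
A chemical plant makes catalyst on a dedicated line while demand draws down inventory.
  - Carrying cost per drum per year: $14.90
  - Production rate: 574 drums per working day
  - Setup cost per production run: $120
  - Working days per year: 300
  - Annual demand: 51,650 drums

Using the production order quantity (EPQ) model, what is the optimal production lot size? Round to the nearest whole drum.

1,090 drums

Daily demand d = 51,650/300 = 172.167; p = 574; 1 − d/p = 0.70006
EPQ = √(2DS / (H(1 − d/p)))
    = √(2 × 51,650 × 120 / (14.9 × 0.70006)) ≈ 1,090.14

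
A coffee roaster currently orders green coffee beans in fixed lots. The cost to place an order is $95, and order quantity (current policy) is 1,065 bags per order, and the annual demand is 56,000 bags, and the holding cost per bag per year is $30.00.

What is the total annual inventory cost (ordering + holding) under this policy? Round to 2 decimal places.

Orders/yr = 56,000/1,065 = 52.582; ordering cost = 52.582 × $95 = $4,995.31
Average inventory = 1,065/2 = 532.5; holding cost = 532.5 × $30 = $15,975.00
Total = $4,995.31 + $15,975.00 = $20,970.31

$20,970.31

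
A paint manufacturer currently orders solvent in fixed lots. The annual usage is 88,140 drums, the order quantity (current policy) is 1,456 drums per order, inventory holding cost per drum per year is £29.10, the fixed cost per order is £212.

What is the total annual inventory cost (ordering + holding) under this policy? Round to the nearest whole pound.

Orders/yr = 88,140/1,456 = 60.536; ordering cost = 60.536 × £212 = £12,833.57
Average inventory = 1,456/2 = 728; holding cost = 728 × £29.1 = £21,184.80
Total = £12,833.57 + £21,184.80 = £34,018.37

£34,018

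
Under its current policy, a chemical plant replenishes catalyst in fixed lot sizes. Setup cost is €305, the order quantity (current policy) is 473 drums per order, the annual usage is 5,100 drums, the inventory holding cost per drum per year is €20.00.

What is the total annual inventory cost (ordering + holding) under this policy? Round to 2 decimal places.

Ordering: D/Q × S = 5,100/473 × €305 = €3,288.58
Holding:  Q/2 × H = 473/2 × €20 = €4,730.00
Total = €3,288.58 + €4,730.00 = €8,018.58

€8,018.58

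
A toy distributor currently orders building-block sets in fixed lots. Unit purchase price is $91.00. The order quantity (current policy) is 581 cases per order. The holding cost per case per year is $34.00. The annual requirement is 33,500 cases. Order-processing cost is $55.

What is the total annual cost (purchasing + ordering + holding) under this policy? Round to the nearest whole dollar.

Ordering: D/Q × S = 33,500/581 × $55 = $3,171.26
Holding:  Q/2 × H = 581/2 × $34 = $9,877.00
Purchase cost = D·C = 33,500 × 91 = $3,048,500.00
Total = $3,171.26 + $9,877.00 + $3,048,500.00 = $3,061,548.26

$3,061,548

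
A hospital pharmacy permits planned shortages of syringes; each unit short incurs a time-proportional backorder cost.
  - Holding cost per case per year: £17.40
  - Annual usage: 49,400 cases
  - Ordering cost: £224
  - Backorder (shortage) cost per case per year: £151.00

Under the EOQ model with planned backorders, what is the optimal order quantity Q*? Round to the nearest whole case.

1,191 cases

Q* = √(2DS/H) · √((H + b)/b)
   = √(2 × 49,400 × 224 / 17.4) · √((17.4 + 151) / 151)
   = 1,127.789 × 1.0560 ≈ 1,191.00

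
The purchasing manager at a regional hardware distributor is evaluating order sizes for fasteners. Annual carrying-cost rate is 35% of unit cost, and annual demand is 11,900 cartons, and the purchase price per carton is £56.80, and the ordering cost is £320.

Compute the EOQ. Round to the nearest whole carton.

619 cartons

Holding cost per carton per year: H = 35% × £56.8 = £19.8800
Optimal lot size Q* = (2 × 11,900 × £320 / £19.88)^½ ≈ 618.95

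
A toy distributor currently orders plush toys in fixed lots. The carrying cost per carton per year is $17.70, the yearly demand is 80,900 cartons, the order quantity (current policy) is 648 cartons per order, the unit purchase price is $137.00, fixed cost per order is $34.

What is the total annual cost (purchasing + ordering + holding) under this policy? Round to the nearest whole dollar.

$11,093,280

Orders/yr = 80,900/648 = 124.846; ordering cost = 124.846 × $34 = $4,244.75
Average inventory = 648/2 = 324; holding cost = 324 × $17.7 = $5,734.80
Purchase cost = D·C = 80,900 × 137 = $11,083,300.00
Total = $4,244.75 + $5,734.80 + $11,083,300.00 = $11,093,279.55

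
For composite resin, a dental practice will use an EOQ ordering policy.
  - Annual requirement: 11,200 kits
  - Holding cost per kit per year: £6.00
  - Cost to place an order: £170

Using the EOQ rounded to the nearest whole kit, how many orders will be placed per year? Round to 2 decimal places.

14.05 orders per year

Q* = √(2·D·S / H) = √(2·11,200·170 / 6) = √634,666.7 ≈ 796.66 → Q = 797
Orders per year = D/Q = 11,200 / 797 = 14.053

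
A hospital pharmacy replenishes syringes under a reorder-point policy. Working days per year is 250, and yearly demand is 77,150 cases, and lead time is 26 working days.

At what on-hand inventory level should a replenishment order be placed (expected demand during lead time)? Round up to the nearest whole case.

8,024 cases

Daily demand d = 77,150 / 250 = 308.600 cases/day
Demand during lead time = 308.600 × 26 = 8,023.60
Reorder point = 8,023.60 → round up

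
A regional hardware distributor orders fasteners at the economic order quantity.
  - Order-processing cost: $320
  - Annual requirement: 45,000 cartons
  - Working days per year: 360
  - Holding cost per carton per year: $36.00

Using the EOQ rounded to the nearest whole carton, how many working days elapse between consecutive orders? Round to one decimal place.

7.2 days

EOQ = √(2DS/H) = √(2 × 45,000 × 320 / 36)
    = √(800,000.00) ≈ 894.43 → Q = 894 cartons
Cycle time = (working days × Q)/D = (360 × 894) / 45,000 = 7.152 days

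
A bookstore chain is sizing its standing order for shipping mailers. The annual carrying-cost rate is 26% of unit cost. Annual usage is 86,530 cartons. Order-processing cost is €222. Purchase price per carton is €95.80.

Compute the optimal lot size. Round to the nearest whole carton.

Carrying cost H = €95.8 × 26% = €24.9080/carton/yr
2DS/H = 2·86,530·222/24.908 = 1,542,449.01
EOQ = √1,542,449.01 ≈ 1,241.95

1,242 cartons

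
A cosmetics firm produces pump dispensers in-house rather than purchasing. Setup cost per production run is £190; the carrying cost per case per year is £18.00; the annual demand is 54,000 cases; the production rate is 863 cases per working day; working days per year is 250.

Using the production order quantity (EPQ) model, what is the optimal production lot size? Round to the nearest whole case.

d = 54,000/250 = 216.0000 cases/day;  effective holding cost H(1 − d/p) = 18·(1 − 216.0000/863) = 13.49479
Q* = √(2DS / H_eff) = √(2·54,000·190 / 13.49479) ≈ 1,233.12

1,233 cases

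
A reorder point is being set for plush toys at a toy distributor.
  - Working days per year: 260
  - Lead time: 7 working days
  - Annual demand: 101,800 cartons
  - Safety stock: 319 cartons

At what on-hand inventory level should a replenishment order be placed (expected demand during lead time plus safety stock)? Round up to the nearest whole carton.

3,060 cartons

Daily demand d = 101,800 / 260 = 391.538 cartons/day
Demand during lead time = 391.538 × 7 = 2,740.77
Reorder point = 2,740.77 + 319 = 3,059.77 → round up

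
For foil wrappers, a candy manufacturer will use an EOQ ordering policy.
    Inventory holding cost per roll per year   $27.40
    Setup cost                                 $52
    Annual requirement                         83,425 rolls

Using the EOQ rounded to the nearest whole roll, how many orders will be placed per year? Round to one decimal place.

148.2 orders per year

EOQ = √(2DS/H) = √(2 × 83,425 × 52 / 27.4)
    = √(316,649.64) ≈ 562.72 → Q = 563
N = D/Q = 83,425/563 ≈ 148.179 orders/yr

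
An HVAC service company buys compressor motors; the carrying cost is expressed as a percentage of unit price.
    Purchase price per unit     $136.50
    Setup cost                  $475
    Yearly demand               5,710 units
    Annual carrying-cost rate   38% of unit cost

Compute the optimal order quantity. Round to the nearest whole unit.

323 units

H = i·C = 0.38 × $136.5 = $51.8700 per unit-year
Q* = √(2·D·S / H) = √(2·5,710·475 / 51.87) = √104,578.8 ≈ 323.39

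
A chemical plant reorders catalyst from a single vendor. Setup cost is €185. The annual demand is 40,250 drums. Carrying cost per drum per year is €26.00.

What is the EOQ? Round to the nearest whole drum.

757 drums

2DS/H = 2·40,250·185/26 = 572,788.46
EOQ = √572,788.46 ≈ 756.83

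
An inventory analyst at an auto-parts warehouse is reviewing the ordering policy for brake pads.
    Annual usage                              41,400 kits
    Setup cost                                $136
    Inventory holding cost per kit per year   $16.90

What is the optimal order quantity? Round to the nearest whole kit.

816 kits

Optimal lot size Q* = (2 × 41,400 × $136 / $16.9)^½ ≈ 816.28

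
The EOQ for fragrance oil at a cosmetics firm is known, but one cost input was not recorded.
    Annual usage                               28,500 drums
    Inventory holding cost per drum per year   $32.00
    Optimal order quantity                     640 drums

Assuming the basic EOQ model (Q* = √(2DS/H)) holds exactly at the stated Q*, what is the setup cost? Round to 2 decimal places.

From Q* = √(2DS/H) ⇒ Q*² = 2DS/H.
S = Q²H / (2D) = 640² × 32 / (2 × 28,500) = 229.9509

$229.95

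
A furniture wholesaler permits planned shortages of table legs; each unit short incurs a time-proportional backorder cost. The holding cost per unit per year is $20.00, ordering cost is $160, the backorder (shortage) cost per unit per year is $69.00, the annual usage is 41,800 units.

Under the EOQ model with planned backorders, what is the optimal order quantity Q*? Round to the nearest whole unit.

929 units

Q* = √(2DS/H) · √((H + b)/b)
   = √(2 × 41,800 × 160 / 20) · √((20 + 69) / 69)
   = 817.802 × 1.1357 ≈ 928.79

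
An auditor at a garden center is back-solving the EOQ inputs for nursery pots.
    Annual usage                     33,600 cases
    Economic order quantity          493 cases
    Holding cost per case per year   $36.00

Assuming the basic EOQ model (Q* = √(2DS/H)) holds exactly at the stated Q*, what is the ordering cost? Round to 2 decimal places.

EOQ relation: Q² = 2DS/H, so rearrange for the unknown.
S = Q²H / (2D) = 493² × 36 / (2 × 33,600) = 130.2048

$130.20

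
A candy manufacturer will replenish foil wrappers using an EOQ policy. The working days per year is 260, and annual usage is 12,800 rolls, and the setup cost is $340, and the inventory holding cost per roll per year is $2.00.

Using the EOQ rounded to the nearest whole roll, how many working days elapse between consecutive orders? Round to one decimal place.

42.4 days

Optimal lot size Q* = (2 × 12,800 × $340 / $2)^½ ≈ 2,086.14 → Q = 2,086 rolls
T = Q/D × 260 days = 2,086/12,800 × 260 = 42.372 days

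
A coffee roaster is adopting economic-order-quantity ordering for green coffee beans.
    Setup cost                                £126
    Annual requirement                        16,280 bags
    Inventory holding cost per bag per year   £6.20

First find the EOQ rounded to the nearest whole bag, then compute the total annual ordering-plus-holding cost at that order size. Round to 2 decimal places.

£5,043.40

Optimal lot size Q* = (2 × 16,280 × £126 / £6.2)^½ ≈ 813.45 → Q = 813 bags
Annual ordering cost = (D/Q)·S = (16,280/813) × 126 = £2,523.10
Annual holding cost  = (Q/2)·H = (813/2) × 6.2 = £2,520.30
Total = £2,523.10 + £2,520.30 = £5,043.40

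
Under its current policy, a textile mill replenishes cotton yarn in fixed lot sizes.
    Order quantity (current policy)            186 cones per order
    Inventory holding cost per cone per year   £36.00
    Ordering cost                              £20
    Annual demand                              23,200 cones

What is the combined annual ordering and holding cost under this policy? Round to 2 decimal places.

Ordering: D/Q × S = 23,200/186 × £20 = £2,494.62
Holding:  Q/2 × H = 186/2 × £36 = £3,348.00
Total = £2,494.62 + £3,348.00 = £5,842.62

£5,842.62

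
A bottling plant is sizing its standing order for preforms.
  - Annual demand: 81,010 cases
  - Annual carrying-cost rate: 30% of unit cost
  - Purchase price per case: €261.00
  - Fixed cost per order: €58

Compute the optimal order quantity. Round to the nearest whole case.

Holding cost per case per year: H = 30% × €261 = €78.3000
Q* = √(2·D·S / H) = √(2·81,010·58 / 78.3) = √120,014.8 ≈ 346.43

346 cases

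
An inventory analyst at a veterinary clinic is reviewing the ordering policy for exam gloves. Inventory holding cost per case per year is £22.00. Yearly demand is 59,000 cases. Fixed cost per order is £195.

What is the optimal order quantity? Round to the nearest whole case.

1,023 cases

Q* = √(2·D·S / H) = √(2·59,000·195 / 22) = √1,045,909.1 ≈ 1,022.70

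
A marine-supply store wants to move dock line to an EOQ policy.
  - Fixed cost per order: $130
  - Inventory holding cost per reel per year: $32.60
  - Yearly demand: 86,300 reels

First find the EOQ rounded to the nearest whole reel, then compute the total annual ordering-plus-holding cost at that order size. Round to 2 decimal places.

Optimal lot size Q* = (2 × 86,300 × $130 / $32.6)^½ ≈ 829.63 → Q = 830 reels
Orders/yr = 86,300/830 = 103.976; ordering cost = 103.976 × $130 = $13,516.87
Average inventory = 830/2 = 415; holding cost = 415 × $32.6 = $13,529.00
Total = $13,516.87 + $13,529.00 = $27,045.87

$27,045.87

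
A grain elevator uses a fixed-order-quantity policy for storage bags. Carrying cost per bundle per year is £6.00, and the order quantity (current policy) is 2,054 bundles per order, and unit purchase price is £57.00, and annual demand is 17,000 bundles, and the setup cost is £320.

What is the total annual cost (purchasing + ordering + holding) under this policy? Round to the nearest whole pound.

£977,810

Annual ordering cost = (D/Q)·S = (17,000/2,054) × 320 = £2,648.49
Annual holding cost  = (Q/2)·H = (2,054/2) × 6 = £6,162.00
Purchase cost = D·C = 17,000 × 57 = £969,000.00
Total = £2,648.49 + £6,162.00 + £969,000.00 = £977,810.49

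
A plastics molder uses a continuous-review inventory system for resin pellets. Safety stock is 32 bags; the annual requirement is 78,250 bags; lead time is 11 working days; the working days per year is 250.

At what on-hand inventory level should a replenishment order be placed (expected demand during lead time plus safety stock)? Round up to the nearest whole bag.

3,475 bags

Daily demand d = 78,250 / 250 = 313.000 bags/day
Demand during lead time = 313.000 × 11 = 3,443.00
Reorder point = 3,443.00 + 32 = 3,475.00 → round up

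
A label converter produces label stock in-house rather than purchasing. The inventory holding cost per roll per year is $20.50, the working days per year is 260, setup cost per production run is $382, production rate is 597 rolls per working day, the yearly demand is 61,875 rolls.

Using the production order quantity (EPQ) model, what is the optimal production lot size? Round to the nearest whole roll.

Daily demand d = 61,875/260 = 237.981; p = 597; 1 − d/p = 0.60137
EPQ = √(2DS / (H(1 − d/p)))
    = √(2 × 61,875 × 382 / (20.5 × 0.60137)) ≈ 1,958.19

1,958 rolls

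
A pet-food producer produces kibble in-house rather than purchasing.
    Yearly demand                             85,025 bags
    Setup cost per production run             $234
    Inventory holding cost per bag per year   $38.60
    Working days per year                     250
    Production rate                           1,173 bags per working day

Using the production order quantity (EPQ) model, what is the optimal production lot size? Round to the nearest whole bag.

Daily demand d = 85,025/250 = 340.100; p = 1173; 1 − d/p = 0.71006
EPQ = √(2DS / (H(1 − d/p)))
    = √(2 × 85,025 × 234 / (38.6 × 0.71006)) ≈ 1,204.91

1,205 bags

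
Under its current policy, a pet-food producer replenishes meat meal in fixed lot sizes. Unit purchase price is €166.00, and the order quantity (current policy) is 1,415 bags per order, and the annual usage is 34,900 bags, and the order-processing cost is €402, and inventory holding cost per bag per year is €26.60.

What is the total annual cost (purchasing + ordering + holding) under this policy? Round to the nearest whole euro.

Orders/yr = 34,900/1,415 = 24.664; ordering cost = 24.664 × €402 = €9,915.05
Average inventory = 1,415/2 = 707.5; holding cost = 707.5 × €26.6 = €18,819.50
Purchase cost = D·C = 34,900 × 166 = €5,793,400.00
Total = €9,915.05 + €18,819.50 + €5,793,400.00 = €5,822,134.55

€5,822,135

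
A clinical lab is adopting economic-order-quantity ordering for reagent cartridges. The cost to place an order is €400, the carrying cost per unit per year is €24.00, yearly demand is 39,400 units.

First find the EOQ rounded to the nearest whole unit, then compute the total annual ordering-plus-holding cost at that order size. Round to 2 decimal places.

€27,504.18

EOQ = √(2DS/H) = √(2 × 39,400 × 400 / 24)
    = √(1,313,333.33) ≈ 1,146.01 → Q = 1,146 units
Ordering: D/Q × S = 39,400/1,146 × €400 = €13,752.18
Holding:  Q/2 × H = 1,146/2 × €24 = €13,752.00
Total = €13,752.18 + €13,752.00 = €27,504.18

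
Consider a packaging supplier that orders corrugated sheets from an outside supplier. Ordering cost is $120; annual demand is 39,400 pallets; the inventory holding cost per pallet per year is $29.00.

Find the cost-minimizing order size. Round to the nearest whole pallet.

571 pallets

2DS/H = 2·39,400·120/29 = 326,068.97
EOQ = √326,068.97 ≈ 571.02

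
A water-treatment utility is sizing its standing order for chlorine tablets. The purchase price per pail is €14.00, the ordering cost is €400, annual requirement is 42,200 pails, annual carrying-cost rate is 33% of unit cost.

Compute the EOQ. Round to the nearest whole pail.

2,703 pails

Holding cost per pail per year: H = 33% × €14 = €4.6200
EOQ = √(2DS/H) = √(2 × 42,200 × 400 / 4.62)
    = √(7,307,359.31) ≈ 2,703.21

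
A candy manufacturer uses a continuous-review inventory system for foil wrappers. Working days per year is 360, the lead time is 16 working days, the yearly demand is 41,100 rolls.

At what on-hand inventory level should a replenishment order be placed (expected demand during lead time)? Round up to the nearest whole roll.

1,827 rolls

Daily demand d = 41,100 / 360 = 114.167 rolls/day
Demand during lead time = 114.167 × 16 = 1,826.67
Reorder point = 1,826.67 → round up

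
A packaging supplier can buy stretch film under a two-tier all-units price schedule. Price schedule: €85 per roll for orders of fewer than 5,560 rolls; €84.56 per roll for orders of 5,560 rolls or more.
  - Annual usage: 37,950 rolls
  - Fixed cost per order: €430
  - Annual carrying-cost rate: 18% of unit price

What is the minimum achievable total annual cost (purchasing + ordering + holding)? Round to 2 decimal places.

€3,248,096.05

H₁ = 18%×€85 = €15.3000;  H₂ = 18%×€84.56 = €15.2208
EOQ₁ = √(2×37,950×430/15.3000) = 1,460.53  (< 5,560, feasible at tier 1)
EOQ₂ = √(2×37,950×430/15.2208) = 1,464.32  (< 5,560 → use Q = 5,560 at tier-2 price)
TC(tier 1 (EOQ₁), Q≈1,460.5) = €3,248,096.05
TC(tier 2, Q≈5,560.0) = €3,254,300.81
Minimum at tier 1 (EOQ₁): €3,248,096.05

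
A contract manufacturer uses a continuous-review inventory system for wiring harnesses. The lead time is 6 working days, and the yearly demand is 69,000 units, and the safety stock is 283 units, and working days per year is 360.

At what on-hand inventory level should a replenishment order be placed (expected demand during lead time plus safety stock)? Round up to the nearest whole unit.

1,433 units

Daily demand d = 69,000 / 360 = 191.667 units/day
Demand during lead time = 191.667 × 6 = 1,150.00
Reorder point = 1,150.00 + 283 = 1,433.00 → round up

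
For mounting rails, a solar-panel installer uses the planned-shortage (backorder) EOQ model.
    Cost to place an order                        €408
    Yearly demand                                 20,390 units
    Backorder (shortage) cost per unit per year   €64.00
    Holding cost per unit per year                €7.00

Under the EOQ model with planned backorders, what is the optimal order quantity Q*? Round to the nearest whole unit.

1,624 units

Q* = √(2DS/H) · √((H + b)/b)
   = √(2 × 20,390 × 408 / 7) · √((7 + 64) / 64)
   = 1,541.717 × 1.0533 ≈ 1,623.84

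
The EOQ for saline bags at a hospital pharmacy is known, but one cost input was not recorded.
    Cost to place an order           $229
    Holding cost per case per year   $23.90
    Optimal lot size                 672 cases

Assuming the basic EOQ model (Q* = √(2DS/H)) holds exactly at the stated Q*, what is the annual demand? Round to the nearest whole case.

23,565 cases per year

From Q* = √(2DS/H) ⇒ Q*² = 2DS/H.
D = Q²H / (2S) = 672² × 23.9 / (2 × 229) = 23,565.19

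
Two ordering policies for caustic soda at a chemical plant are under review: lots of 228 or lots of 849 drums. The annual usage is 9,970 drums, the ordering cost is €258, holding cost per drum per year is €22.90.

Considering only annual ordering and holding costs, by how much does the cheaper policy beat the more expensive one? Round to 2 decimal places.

€1,141.64

For each Q, cost = (D/Q)·S + (Q/2)·H.
TC(228) = (9,970/228)×258 + (228/2)×22.9 = €13,892.44
TC(849) = (9,970/849)×258 + (849/2)×22.9 = €12,750.80
Cheaper: Q = 849.  Difference = €1,141.64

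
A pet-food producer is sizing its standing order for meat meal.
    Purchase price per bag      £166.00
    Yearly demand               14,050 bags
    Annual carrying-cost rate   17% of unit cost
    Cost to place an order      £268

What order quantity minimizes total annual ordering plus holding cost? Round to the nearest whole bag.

H = i·C = 0.17 × £166 = £28.2200 per bag-year
EOQ = √(2DS/H) = √(2 × 14,050 × 268 / 28.22)
    = √(266,860.38) ≈ 516.59

517 bags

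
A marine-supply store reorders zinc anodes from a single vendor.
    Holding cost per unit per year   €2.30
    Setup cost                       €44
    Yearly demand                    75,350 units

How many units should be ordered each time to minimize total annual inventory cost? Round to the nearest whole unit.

Optimal lot size Q* = (2 × 75,350 × €44 / €2.3)^½ ≈ 1,697.93

1,698 units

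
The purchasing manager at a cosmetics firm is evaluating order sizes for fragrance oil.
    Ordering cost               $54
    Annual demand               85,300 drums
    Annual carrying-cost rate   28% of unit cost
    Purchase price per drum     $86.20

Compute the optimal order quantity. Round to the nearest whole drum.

618 drums

Holding cost per drum per year: H = 28% × $86.2 = $24.1360
EOQ = √(2DS/H) = √(2 × 85,300 × 54 / 24.136)
    = √(381,687.11) ≈ 617.81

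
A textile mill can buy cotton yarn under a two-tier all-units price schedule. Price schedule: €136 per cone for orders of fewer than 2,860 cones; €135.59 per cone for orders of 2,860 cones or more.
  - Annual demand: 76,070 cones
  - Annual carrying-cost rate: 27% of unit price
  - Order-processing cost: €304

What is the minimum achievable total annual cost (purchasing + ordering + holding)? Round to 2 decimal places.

€10,374,768.36

H₁ = 27%×€136 = €36.7200;  H₂ = 27%×€135.59 = €36.6093
EOQ₁ = √(2×76,070×304/36.7200) = 1,122.30  (< 2,860, feasible at tier 1)
EOQ₂ = √(2×76,070×304/36.6093) = 1,123.99  (< 2,860 → use Q = 2,860 at tier-2 price)
TC(tier 1 (EOQ₁), Q≈1,122.3) = €10,386,730.69
TC(tier 2, Q≈2,860.0) = €10,374,768.36
Minimum at tier 2: €10,374,768.36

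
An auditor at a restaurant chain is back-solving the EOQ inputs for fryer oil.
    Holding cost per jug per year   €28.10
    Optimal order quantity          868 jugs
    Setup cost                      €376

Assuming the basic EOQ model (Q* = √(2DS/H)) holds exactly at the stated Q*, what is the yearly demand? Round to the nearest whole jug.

28,153 jugs per year

Since Q* = (2DS/H)^½, squaring gives Q*²·H = 2DS.
D = Q²H / (2S) = 868² × 28.1 / (2 × 376) = 28,153.21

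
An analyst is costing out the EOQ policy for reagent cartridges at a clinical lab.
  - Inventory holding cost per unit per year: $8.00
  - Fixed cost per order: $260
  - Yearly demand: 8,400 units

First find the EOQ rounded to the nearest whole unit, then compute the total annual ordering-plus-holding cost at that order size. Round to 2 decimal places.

$5,911.35

Optimal lot size Q* = (2 × 8,400 × $260 / $8)^½ ≈ 738.92 → Q = 739 units
Annual ordering cost = (D/Q)·S = (8,400/739) × 260 = $2,955.35
Annual holding cost  = (Q/2)·H = (739/2) × 8 = $2,956.00
Total = $2,955.35 + $2,956.00 = $5,911.35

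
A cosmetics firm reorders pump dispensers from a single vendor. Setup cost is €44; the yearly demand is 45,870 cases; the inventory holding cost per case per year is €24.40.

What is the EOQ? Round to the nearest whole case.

407 cases

Optimal lot size Q* = (2 × 45,870 × €44 / €24.4)^½ ≈ 406.73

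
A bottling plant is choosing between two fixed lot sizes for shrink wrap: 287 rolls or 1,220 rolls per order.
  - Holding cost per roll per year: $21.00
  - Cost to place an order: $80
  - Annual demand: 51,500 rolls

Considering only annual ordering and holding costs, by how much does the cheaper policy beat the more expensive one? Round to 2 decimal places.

$1,181.85

Annual cost at Q: ordering D·S/Q plus holding Q·H/2.
TC(287) = (51,500/287)×80 + (287/2)×21 = $17,368.90
TC(1,220) = (51,500/1,220)×80 + (1,220/2)×21 = $16,187.05
Lots of 1,220 are cheaper by $1,181.85.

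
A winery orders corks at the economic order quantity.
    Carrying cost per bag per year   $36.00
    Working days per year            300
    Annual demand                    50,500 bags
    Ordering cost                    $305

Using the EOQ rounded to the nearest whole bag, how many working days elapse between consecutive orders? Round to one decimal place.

5.5 days

Q* = √(2·D·S / H) = √(2·50,500·305 / 36) = √855,694.4 ≈ 925.04 → Q = 925 bags
Days between orders = 300 / (D/Q) = 300 / 54.595 ≈ 5.495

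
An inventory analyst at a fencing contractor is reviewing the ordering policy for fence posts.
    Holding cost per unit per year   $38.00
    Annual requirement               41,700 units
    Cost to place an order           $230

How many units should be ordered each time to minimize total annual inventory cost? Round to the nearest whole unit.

710 units

Q* = √(2·D·S / H) = √(2·41,700·230 / 38) = √504,789.5 ≈ 710.49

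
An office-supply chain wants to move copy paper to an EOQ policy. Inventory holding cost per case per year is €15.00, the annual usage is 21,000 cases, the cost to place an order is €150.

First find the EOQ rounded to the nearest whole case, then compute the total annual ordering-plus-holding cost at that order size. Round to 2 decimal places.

€9,721.11

Q* = √(2·D·S / H) = √(2·21,000·150 / 15) = √420,000.0 ≈ 648.07 → Q = 648 cases
Ordering: D/Q × S = 21,000/648 × €150 = €4,861.11
Holding:  Q/2 × H = 648/2 × €15 = €4,860.00
Total = €4,861.11 + €4,860.00 = €9,721.11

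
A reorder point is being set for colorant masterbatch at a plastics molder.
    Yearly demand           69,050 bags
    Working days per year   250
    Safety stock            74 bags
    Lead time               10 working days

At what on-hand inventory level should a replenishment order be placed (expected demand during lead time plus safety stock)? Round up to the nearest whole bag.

2,836 bags

Daily demand d = 69,050 / 250 = 276.200 bags/day
Demand during lead time = 276.200 × 10 = 2,762.00
Reorder point = 2,762.00 + 74 = 2,836.00 → round up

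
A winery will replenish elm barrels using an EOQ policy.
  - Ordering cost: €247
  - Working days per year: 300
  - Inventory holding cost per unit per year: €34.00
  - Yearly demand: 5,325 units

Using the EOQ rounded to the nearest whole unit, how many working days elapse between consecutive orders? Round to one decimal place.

15.7 days

Q* = √(2·D·S / H) = √(2·5,325·247 / 34) = √77,369.1 ≈ 278.15 → Q = 278 units
Days between orders = 300 / (D/Q) = 300 / 19.155 ≈ 15.662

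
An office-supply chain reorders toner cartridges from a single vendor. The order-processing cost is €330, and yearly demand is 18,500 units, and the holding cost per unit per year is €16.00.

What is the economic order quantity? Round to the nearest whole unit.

EOQ = √(2DS/H) = √(2 × 18,500 × 330 / 16)
    = √(763,125.00) ≈ 873.57

874 units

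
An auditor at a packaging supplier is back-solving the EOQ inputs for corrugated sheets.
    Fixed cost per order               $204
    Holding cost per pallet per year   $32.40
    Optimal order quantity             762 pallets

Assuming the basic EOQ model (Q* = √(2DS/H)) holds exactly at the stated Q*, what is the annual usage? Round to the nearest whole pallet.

46,110 pallets per year

Since Q* = (2DS/H)^½, squaring gives Q*²·H = 2DS.
D = Q²H / (2S) = 762² × 32.4 / (2 × 204) = 46,109.96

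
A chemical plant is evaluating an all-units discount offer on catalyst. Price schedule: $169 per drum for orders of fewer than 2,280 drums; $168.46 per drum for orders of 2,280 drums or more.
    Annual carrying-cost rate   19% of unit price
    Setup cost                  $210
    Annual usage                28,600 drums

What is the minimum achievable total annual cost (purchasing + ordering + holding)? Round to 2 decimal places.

$4,853,039.38

H₁ = 19%×$169 = $32.1100;  H₂ = 19%×$168.46 = $32.0074
EOQ₁ = √(2×28,600×210/32.1100) = 611.63  (< 2,280, feasible at tier 1)
EOQ₂ = √(2×28,600×210/32.0074) = 612.61  (< 2,280 → use Q = 2,280 at tier-2 price)
TC(tier 1 (EOQ₁), Q≈611.6) = $4,853,039.38
TC(tier 2, Q≈2,280.0) = $4,857,078.65
Minimum at tier 1 (EOQ₁): $4,853,039.38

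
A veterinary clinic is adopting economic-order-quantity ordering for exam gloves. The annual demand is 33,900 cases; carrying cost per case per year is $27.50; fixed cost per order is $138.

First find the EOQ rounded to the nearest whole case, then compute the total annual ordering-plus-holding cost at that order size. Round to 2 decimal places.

Optimal lot size Q* = (2 × 33,900 × $138 / $27.5)^½ ≈ 583.29 → Q = 583 cases
Ordering: D/Q × S = 33,900/583 × $138 = $8,024.36
Holding:  Q/2 × H = 583/2 × $27.5 = $8,016.25
Total = $8,024.36 + $8,016.25 = $16,040.61

$16,040.61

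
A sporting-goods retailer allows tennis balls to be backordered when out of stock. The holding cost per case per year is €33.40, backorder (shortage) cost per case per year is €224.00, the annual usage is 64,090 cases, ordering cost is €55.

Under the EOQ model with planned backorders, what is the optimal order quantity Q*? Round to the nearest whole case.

Q* = √(2DS/H) · √((H + b)/b)
   = √(2 × 64,090 × 55 / 33.4) · √((33.4 + 224) / 224)
   = 459.429 × 1.0720 ≈ 492.49

492 cases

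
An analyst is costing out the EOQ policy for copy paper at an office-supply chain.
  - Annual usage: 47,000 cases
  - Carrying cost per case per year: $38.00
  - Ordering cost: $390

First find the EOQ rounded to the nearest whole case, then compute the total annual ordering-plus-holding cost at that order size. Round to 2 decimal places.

$37,323.99

2DS/H = 2·47,000·390/38 = 964,736.84
EOQ = √964,736.84 ≈ 982.21 → Q = 982 cases
Orders/yr = 47,000/982 = 47.862; ordering cost = 47.862 × $390 = $18,665.99
Average inventory = 982/2 = 491; holding cost = 491 × $38 = $18,658.00
Total = $18,665.99 + $18,658.00 = $37,323.99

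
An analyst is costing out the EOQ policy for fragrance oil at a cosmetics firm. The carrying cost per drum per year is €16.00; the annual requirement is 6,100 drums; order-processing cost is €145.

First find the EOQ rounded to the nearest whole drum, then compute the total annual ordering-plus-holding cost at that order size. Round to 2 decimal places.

2DS/H = 2·6,100·145/16 = 110,562.50
EOQ = √110,562.50 ≈ 332.51 → Q = 333 drums
Annual ordering cost = (D/Q)·S = (6,100/333) × 145 = €2,656.16
Annual holding cost  = (Q/2)·H = (333/2) × 16 = €2,664.00
Total = €2,656.16 + €2,664.00 = €5,320.16

€5,320.16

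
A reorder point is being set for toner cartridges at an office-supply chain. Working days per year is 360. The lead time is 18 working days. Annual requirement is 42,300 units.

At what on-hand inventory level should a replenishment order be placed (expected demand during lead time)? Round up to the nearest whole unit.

2,115 units

Daily demand d = 42,300 / 360 = 117.500 units/day
Demand during lead time = 117.500 × 18 = 2,115.00
Reorder point = 2,115.00 → round up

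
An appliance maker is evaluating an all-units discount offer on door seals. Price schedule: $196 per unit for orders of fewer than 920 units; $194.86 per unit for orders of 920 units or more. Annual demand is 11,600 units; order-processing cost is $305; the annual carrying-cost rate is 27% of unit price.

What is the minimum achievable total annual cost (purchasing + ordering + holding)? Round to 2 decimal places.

$2,288,423.26

H₁ = 27%×$196 = $52.9200;  H₂ = 27%×$194.86 = $52.6122
EOQ₁ = √(2×11,600×305/52.9200) = 365.67  (< 920, feasible at tier 1)
EOQ₂ = √(2×11,600×305/52.6122) = 366.73  (< 920 → use Q = 920 at tier-2 price)
TC(tier 1 (EOQ₁), Q≈365.7) = $2,292,951.02
TC(tier 2, Q≈920.0) = $2,288,423.26
Minimum at tier 2: $2,288,423.26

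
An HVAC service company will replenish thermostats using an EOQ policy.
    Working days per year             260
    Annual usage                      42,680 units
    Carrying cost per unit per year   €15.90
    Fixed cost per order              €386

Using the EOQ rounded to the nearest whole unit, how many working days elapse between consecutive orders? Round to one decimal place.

8.8 days

Q* = √(2·D·S / H) = √(2·42,680·386 / 15.9) = √2,072,261.6 ≈ 1,439.54 → Q = 1,440 units
Cycle time = (working days × Q)/D = (260 × 1,440) / 42,680 = 8.772 days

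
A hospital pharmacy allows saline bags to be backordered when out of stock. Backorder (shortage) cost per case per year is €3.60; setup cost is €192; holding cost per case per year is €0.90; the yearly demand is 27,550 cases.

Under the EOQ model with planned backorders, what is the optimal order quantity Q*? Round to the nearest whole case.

3,833 cases

Q* = √(2DS/H) · √((H + b)/b)
   = √(2 × 27,550 × 192 / 0.9) · √((0.9 + 3.6) / 3.6)
   = 3,428.508 × 1.1180 ≈ 3,833.19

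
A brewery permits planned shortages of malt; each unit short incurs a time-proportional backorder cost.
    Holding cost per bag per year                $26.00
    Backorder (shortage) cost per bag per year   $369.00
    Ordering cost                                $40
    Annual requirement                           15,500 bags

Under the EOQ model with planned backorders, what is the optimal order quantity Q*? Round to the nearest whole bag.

Basic EOQ = √(2·15,500·40/26) = 218.386
Backorder adjustment √((H+b)/b) = √((26+369)/369) = 1.0346
Q* = 218.386 × 1.0346 ≈ 225.95

226 bags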